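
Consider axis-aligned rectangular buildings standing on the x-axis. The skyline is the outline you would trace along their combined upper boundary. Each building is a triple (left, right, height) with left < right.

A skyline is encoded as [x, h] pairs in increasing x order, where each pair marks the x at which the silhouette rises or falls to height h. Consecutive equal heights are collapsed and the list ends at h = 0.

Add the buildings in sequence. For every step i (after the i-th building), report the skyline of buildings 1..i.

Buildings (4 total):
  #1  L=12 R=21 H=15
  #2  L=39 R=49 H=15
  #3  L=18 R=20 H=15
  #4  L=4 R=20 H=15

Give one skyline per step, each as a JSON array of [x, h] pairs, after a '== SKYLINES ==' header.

== SKYLINES ==
[[12,15],[21,0]]
[[12,15],[21,0],[39,15],[49,0]]
[[12,15],[21,0],[39,15],[49,0]]
[[4,15],[21,0],[39,15],[49,0]]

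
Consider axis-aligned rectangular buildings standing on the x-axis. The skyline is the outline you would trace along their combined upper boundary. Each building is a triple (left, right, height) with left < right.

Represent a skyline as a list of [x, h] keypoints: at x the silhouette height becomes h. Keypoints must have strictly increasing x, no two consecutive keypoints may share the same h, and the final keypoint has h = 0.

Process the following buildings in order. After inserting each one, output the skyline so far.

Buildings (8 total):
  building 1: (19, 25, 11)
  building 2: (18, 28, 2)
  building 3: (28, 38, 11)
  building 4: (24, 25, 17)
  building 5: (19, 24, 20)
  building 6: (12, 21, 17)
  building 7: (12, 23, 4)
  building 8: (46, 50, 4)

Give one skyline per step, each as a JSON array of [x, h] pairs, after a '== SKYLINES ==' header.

== SKYLINES ==
[[19,11],[25,0]]
[[18,2],[19,11],[25,2],[28,0]]
[[18,2],[19,11],[25,2],[28,11],[38,0]]
[[18,2],[19,11],[24,17],[25,2],[28,11],[38,0]]
[[18,2],[19,20],[24,17],[25,2],[28,11],[38,0]]
[[12,17],[19,20],[24,17],[25,2],[28,11],[38,0]]
[[12,17],[19,20],[24,17],[25,2],[28,11],[38,0]]
[[12,17],[19,20],[24,17],[25,2],[28,11],[38,0],[46,4],[50,0]]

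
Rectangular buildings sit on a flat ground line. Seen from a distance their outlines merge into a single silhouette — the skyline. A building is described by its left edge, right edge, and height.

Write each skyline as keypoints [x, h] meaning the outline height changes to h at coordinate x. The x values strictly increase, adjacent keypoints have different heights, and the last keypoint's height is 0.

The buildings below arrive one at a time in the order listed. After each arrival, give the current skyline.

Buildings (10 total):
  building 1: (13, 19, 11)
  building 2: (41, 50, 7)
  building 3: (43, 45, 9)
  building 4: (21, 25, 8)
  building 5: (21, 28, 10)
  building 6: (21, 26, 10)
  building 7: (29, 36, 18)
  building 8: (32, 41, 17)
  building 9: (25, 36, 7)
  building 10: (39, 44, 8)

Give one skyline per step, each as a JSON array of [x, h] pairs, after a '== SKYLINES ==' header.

== SKYLINES ==
[[13,11],[19,0]]
[[13,11],[19,0],[41,7],[50,0]]
[[13,11],[19,0],[41,7],[43,9],[45,7],[50,0]]
[[13,11],[19,0],[21,8],[25,0],[41,7],[43,9],[45,7],[50,0]]
[[13,11],[19,0],[21,10],[28,0],[41,7],[43,9],[45,7],[50,0]]
[[13,11],[19,0],[21,10],[28,0],[41,7],[43,9],[45,7],[50,0]]
[[13,11],[19,0],[21,10],[28,0],[29,18],[36,0],[41,7],[43,9],[45,7],[50,0]]
[[13,11],[19,0],[21,10],[28,0],[29,18],[36,17],[41,7],[43,9],[45,7],[50,0]]
[[13,11],[19,0],[21,10],[28,7],[29,18],[36,17],[41,7],[43,9],[45,7],[50,0]]
[[13,11],[19,0],[21,10],[28,7],[29,18],[36,17],[41,8],[43,9],[45,7],[50,0]]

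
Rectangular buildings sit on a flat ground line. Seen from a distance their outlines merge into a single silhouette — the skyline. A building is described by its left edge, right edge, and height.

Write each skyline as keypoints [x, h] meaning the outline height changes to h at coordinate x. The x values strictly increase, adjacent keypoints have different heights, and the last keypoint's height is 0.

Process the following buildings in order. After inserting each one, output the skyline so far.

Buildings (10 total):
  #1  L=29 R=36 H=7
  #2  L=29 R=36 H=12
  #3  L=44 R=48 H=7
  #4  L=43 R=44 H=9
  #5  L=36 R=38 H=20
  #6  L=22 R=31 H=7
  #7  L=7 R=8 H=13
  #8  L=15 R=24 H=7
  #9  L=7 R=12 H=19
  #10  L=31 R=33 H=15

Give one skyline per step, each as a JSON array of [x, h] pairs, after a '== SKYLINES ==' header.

== SKYLINES ==
[[29,7],[36,0]]
[[29,12],[36,0]]
[[29,12],[36,0],[44,7],[48,0]]
[[29,12],[36,0],[43,9],[44,7],[48,0]]
[[29,12],[36,20],[38,0],[43,9],[44,7],[48,0]]
[[22,7],[29,12],[36,20],[38,0],[43,9],[44,7],[48,0]]
[[7,13],[8,0],[22,7],[29,12],[36,20],[38,0],[43,9],[44,7],[48,0]]
[[7,13],[8,0],[15,7],[29,12],[36,20],[38,0],[43,9],[44,7],[48,0]]
[[7,19],[12,0],[15,7],[29,12],[36,20],[38,0],[43,9],[44,7],[48,0]]
[[7,19],[12,0],[15,7],[29,12],[31,15],[33,12],[36,20],[38,0],[43,9],[44,7],[48,0]]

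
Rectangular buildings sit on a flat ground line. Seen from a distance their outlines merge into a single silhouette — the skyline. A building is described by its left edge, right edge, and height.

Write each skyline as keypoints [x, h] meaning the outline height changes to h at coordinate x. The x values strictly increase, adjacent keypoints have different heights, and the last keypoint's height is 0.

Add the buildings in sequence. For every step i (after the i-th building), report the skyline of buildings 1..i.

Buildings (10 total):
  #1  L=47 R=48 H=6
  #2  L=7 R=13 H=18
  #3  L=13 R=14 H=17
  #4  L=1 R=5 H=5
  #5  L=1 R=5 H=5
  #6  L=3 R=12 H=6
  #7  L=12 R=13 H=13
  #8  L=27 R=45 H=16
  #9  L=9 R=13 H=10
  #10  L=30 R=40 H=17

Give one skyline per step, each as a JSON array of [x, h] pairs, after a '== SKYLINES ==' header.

== SKYLINES ==
[[47,6],[48,0]]
[[7,18],[13,0],[47,6],[48,0]]
[[7,18],[13,17],[14,0],[47,6],[48,0]]
[[1,5],[5,0],[7,18],[13,17],[14,0],[47,6],[48,0]]
[[1,5],[5,0],[7,18],[13,17],[14,0],[47,6],[48,0]]
[[1,5],[3,6],[7,18],[13,17],[14,0],[47,6],[48,0]]
[[1,5],[3,6],[7,18],[13,17],[14,0],[47,6],[48,0]]
[[1,5],[3,6],[7,18],[13,17],[14,0],[27,16],[45,0],[47,6],[48,0]]
[[1,5],[3,6],[7,18],[13,17],[14,0],[27,16],[45,0],[47,6],[48,0]]
[[1,5],[3,6],[7,18],[13,17],[14,0],[27,16],[30,17],[40,16],[45,0],[47,6],[48,0]]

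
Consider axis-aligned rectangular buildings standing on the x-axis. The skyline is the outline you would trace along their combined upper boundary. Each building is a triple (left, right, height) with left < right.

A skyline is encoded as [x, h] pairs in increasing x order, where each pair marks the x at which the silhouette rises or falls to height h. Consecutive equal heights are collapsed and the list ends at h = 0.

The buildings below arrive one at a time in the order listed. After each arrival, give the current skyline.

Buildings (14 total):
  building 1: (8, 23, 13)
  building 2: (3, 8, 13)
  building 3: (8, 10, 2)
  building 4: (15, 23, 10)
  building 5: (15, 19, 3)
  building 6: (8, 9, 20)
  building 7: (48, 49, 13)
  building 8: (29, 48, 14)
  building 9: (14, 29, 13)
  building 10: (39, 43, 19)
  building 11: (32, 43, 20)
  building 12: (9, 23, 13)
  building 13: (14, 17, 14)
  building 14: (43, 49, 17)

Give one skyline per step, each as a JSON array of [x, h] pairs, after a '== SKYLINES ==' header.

== SKYLINES ==
[[8,13],[23,0]]
[[3,13],[23,0]]
[[3,13],[23,0]]
[[3,13],[23,0]]
[[3,13],[23,0]]
[[3,13],[8,20],[9,13],[23,0]]
[[3,13],[8,20],[9,13],[23,0],[48,13],[49,0]]
[[3,13],[8,20],[9,13],[23,0],[29,14],[48,13],[49,0]]
[[3,13],[8,20],[9,13],[29,14],[48,13],[49,0]]
[[3,13],[8,20],[9,13],[29,14],[39,19],[43,14],[48,13],[49,0]]
[[3,13],[8,20],[9,13],[29,14],[32,20],[43,14],[48,13],[49,0]]
[[3,13],[8,20],[9,13],[29,14],[32,20],[43,14],[48,13],[49,0]]
[[3,13],[8,20],[9,13],[14,14],[17,13],[29,14],[32,20],[43,14],[48,13],[49,0]]
[[3,13],[8,20],[9,13],[14,14],[17,13],[29,14],[32,20],[43,17],[49,0]]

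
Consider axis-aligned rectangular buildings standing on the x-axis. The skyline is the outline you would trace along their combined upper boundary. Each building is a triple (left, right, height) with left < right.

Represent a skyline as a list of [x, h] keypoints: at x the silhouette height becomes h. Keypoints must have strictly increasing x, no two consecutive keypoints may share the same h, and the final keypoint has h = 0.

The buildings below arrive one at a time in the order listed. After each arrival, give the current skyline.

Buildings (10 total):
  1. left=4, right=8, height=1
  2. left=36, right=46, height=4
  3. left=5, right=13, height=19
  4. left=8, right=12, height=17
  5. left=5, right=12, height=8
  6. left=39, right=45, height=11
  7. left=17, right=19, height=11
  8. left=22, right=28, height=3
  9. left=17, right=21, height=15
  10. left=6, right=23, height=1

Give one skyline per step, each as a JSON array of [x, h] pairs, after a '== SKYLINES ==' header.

== SKYLINES ==
[[4,1],[8,0]]
[[4,1],[8,0],[36,4],[46,0]]
[[4,1],[5,19],[13,0],[36,4],[46,0]]
[[4,1],[5,19],[13,0],[36,4],[46,0]]
[[4,1],[5,19],[13,0],[36,4],[46,0]]
[[4,1],[5,19],[13,0],[36,4],[39,11],[45,4],[46,0]]
[[4,1],[5,19],[13,0],[17,11],[19,0],[36,4],[39,11],[45,4],[46,0]]
[[4,1],[5,19],[13,0],[17,11],[19,0],[22,3],[28,0],[36,4],[39,11],[45,4],[46,0]]
[[4,1],[5,19],[13,0],[17,15],[21,0],[22,3],[28,0],[36,4],[39,11],[45,4],[46,0]]
[[4,1],[5,19],[13,1],[17,15],[21,1],[22,3],[28,0],[36,4],[39,11],[45,4],[46,0]]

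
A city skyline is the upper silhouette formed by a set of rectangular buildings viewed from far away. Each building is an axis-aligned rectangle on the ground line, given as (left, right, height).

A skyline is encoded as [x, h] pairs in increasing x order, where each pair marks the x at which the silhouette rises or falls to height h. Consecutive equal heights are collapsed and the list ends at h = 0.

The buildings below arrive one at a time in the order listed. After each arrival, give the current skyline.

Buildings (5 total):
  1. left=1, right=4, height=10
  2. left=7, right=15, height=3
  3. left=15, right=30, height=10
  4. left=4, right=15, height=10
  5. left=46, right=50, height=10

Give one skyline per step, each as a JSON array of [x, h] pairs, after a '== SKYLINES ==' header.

== SKYLINES ==
[[1,10],[4,0]]
[[1,10],[4,0],[7,3],[15,0]]
[[1,10],[4,0],[7,3],[15,10],[30,0]]
[[1,10],[30,0]]
[[1,10],[30,0],[46,10],[50,0]]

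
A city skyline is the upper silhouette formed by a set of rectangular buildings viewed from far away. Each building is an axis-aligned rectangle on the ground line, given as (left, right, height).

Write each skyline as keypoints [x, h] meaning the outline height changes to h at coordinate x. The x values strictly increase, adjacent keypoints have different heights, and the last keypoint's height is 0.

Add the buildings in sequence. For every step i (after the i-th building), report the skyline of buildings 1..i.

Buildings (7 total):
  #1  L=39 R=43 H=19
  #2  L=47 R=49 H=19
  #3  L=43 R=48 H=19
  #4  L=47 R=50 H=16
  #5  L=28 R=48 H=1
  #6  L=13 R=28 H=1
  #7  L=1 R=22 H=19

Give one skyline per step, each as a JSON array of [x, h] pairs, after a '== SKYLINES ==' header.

== SKYLINES ==
[[39,19],[43,0]]
[[39,19],[43,0],[47,19],[49,0]]
[[39,19],[49,0]]
[[39,19],[49,16],[50,0]]
[[28,1],[39,19],[49,16],[50,0]]
[[13,1],[39,19],[49,16],[50,0]]
[[1,19],[22,1],[39,19],[49,16],[50,0]]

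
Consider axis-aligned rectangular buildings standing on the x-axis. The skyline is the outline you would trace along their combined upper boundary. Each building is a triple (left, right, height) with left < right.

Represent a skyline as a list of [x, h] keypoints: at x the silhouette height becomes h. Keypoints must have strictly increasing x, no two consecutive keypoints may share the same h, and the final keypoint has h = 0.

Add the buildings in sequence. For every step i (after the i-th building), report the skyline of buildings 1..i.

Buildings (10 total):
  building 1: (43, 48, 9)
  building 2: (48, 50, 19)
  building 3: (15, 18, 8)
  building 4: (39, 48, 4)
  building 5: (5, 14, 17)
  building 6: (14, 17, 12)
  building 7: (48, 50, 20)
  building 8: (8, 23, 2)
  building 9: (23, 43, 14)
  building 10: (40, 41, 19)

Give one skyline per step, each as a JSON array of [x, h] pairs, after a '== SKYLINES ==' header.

== SKYLINES ==
[[43,9],[48,0]]
[[43,9],[48,19],[50,0]]
[[15,8],[18,0],[43,9],[48,19],[50,0]]
[[15,8],[18,0],[39,4],[43,9],[48,19],[50,0]]
[[5,17],[14,0],[15,8],[18,0],[39,4],[43,9],[48,19],[50,0]]
[[5,17],[14,12],[17,8],[18,0],[39,4],[43,9],[48,19],[50,0]]
[[5,17],[14,12],[17,8],[18,0],[39,4],[43,9],[48,20],[50,0]]
[[5,17],[14,12],[17,8],[18,2],[23,0],[39,4],[43,9],[48,20],[50,0]]
[[5,17],[14,12],[17,8],[18,2],[23,14],[43,9],[48,20],[50,0]]
[[5,17],[14,12],[17,8],[18,2],[23,14],[40,19],[41,14],[43,9],[48,20],[50,0]]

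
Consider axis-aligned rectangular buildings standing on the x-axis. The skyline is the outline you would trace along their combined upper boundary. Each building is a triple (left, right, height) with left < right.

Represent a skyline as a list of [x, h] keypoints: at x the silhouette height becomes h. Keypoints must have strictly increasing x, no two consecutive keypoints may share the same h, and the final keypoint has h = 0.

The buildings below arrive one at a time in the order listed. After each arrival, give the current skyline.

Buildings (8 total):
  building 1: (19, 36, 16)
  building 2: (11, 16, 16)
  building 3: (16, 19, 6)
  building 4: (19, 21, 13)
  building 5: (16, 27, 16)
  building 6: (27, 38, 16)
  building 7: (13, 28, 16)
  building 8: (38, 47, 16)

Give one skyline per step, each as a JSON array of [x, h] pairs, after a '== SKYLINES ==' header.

== SKYLINES ==
[[19,16],[36,0]]
[[11,16],[16,0],[19,16],[36,0]]
[[11,16],[16,6],[19,16],[36,0]]
[[11,16],[16,6],[19,16],[36,0]]
[[11,16],[36,0]]
[[11,16],[38,0]]
[[11,16],[38,0]]
[[11,16],[47,0]]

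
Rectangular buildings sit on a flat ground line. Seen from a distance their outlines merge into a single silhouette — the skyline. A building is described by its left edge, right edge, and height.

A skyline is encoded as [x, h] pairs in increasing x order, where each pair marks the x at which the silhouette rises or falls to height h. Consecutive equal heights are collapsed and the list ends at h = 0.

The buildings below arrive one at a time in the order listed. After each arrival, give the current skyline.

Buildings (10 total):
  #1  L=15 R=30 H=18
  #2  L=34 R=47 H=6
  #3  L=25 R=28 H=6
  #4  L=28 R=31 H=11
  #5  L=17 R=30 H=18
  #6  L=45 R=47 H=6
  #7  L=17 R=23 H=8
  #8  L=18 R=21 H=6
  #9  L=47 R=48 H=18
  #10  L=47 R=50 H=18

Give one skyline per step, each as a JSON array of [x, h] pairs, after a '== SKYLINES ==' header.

== SKYLINES ==
[[15,18],[30,0]]
[[15,18],[30,0],[34,6],[47,0]]
[[15,18],[30,0],[34,6],[47,0]]
[[15,18],[30,11],[31,0],[34,6],[47,0]]
[[15,18],[30,11],[31,0],[34,6],[47,0]]
[[15,18],[30,11],[31,0],[34,6],[47,0]]
[[15,18],[30,11],[31,0],[34,6],[47,0]]
[[15,18],[30,11],[31,0],[34,6],[47,0]]
[[15,18],[30,11],[31,0],[34,6],[47,18],[48,0]]
[[15,18],[30,11],[31,0],[34,6],[47,18],[50,0]]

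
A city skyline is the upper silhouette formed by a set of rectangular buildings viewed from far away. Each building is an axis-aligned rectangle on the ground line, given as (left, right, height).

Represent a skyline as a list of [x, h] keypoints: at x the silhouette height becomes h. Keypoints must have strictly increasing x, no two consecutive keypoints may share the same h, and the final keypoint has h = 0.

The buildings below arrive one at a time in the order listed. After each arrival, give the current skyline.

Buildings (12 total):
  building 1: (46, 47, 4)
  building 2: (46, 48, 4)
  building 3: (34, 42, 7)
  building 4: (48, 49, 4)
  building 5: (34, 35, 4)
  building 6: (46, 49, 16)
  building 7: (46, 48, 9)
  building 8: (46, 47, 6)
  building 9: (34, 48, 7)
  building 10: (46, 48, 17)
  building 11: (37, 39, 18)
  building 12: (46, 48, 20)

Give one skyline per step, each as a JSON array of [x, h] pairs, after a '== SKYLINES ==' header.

== SKYLINES ==
[[46,4],[47,0]]
[[46,4],[48,0]]
[[34,7],[42,0],[46,4],[48,0]]
[[34,7],[42,0],[46,4],[49,0]]
[[34,7],[42,0],[46,4],[49,0]]
[[34,7],[42,0],[46,16],[49,0]]
[[34,7],[42,0],[46,16],[49,0]]
[[34,7],[42,0],[46,16],[49,0]]
[[34,7],[46,16],[49,0]]
[[34,7],[46,17],[48,16],[49,0]]
[[34,7],[37,18],[39,7],[46,17],[48,16],[49,0]]
[[34,7],[37,18],[39,7],[46,20],[48,16],[49,0]]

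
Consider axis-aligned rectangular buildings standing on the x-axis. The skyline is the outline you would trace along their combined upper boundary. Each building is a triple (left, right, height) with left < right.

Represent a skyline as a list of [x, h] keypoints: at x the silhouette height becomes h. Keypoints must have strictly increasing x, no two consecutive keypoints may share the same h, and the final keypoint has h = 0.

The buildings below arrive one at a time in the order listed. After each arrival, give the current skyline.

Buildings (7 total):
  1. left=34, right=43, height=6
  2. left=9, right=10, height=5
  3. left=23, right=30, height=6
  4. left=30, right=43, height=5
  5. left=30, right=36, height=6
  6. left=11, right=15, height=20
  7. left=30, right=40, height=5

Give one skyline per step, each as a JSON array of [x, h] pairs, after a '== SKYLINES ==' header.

== SKYLINES ==
[[34,6],[43,0]]
[[9,5],[10,0],[34,6],[43,0]]
[[9,5],[10,0],[23,6],[30,0],[34,6],[43,0]]
[[9,5],[10,0],[23,6],[30,5],[34,6],[43,0]]
[[9,5],[10,0],[23,6],[43,0]]
[[9,5],[10,0],[11,20],[15,0],[23,6],[43,0]]
[[9,5],[10,0],[11,20],[15,0],[23,6],[43,0]]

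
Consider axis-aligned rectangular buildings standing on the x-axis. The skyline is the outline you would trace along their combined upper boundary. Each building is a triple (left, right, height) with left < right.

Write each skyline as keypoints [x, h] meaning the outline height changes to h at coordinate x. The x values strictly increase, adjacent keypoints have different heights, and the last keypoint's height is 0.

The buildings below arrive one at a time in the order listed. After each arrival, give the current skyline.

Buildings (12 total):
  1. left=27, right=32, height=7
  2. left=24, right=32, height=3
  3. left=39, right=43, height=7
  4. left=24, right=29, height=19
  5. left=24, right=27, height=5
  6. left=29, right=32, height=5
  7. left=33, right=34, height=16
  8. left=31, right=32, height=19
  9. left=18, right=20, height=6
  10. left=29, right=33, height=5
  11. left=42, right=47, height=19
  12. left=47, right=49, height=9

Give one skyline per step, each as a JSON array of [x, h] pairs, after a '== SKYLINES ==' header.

== SKYLINES ==
[[27,7],[32,0]]
[[24,3],[27,7],[32,0]]
[[24,3],[27,7],[32,0],[39,7],[43,0]]
[[24,19],[29,7],[32,0],[39,7],[43,0]]
[[24,19],[29,7],[32,0],[39,7],[43,0]]
[[24,19],[29,7],[32,0],[39,7],[43,0]]
[[24,19],[29,7],[32,0],[33,16],[34,0],[39,7],[43,0]]
[[24,19],[29,7],[31,19],[32,0],[33,16],[34,0],[39,7],[43,0]]
[[18,6],[20,0],[24,19],[29,7],[31,19],[32,0],[33,16],[34,0],[39,7],[43,0]]
[[18,6],[20,0],[24,19],[29,7],[31,19],[32,5],[33,16],[34,0],[39,7],[43,0]]
[[18,6],[20,0],[24,19],[29,7],[31,19],[32,5],[33,16],[34,0],[39,7],[42,19],[47,0]]
[[18,6],[20,0],[24,19],[29,7],[31,19],[32,5],[33,16],[34,0],[39,7],[42,19],[47,9],[49,0]]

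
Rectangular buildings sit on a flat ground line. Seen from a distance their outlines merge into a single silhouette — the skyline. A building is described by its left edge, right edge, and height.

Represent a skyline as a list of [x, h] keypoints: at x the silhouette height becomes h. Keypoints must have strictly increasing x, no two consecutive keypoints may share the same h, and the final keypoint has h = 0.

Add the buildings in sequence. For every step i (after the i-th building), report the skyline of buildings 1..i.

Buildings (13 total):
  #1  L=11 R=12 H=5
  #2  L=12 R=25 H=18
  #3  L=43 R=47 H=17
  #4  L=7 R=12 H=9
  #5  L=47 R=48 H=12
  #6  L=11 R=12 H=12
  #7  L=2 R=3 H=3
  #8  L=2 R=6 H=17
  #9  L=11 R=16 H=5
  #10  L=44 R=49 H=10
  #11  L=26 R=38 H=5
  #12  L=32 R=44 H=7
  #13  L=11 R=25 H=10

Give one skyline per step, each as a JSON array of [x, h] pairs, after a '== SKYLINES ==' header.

== SKYLINES ==
[[11,5],[12,0]]
[[11,5],[12,18],[25,0]]
[[11,5],[12,18],[25,0],[43,17],[47,0]]
[[7,9],[12,18],[25,0],[43,17],[47,0]]
[[7,9],[12,18],[25,0],[43,17],[47,12],[48,0]]
[[7,9],[11,12],[12,18],[25,0],[43,17],[47,12],[48,0]]
[[2,3],[3,0],[7,9],[11,12],[12,18],[25,0],[43,17],[47,12],[48,0]]
[[2,17],[6,0],[7,9],[11,12],[12,18],[25,0],[43,17],[47,12],[48,0]]
[[2,17],[6,0],[7,9],[11,12],[12,18],[25,0],[43,17],[47,12],[48,0]]
[[2,17],[6,0],[7,9],[11,12],[12,18],[25,0],[43,17],[47,12],[48,10],[49,0]]
[[2,17],[6,0],[7,9],[11,12],[12,18],[25,0],[26,5],[38,0],[43,17],[47,12],[48,10],[49,0]]
[[2,17],[6,0],[7,9],[11,12],[12,18],[25,0],[26,5],[32,7],[43,17],[47,12],[48,10],[49,0]]
[[2,17],[6,0],[7,9],[11,12],[12,18],[25,0],[26,5],[32,7],[43,17],[47,12],[48,10],[49,0]]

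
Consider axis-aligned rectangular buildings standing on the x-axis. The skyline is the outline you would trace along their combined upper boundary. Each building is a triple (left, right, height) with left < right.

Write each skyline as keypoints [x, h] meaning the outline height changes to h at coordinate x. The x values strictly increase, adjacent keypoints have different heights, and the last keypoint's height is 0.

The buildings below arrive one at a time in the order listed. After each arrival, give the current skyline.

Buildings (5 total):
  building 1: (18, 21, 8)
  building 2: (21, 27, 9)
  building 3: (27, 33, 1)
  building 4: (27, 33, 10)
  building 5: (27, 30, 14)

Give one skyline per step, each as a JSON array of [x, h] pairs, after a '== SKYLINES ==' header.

== SKYLINES ==
[[18,8],[21,0]]
[[18,8],[21,9],[27,0]]
[[18,8],[21,9],[27,1],[33,0]]
[[18,8],[21,9],[27,10],[33,0]]
[[18,8],[21,9],[27,14],[30,10],[33,0]]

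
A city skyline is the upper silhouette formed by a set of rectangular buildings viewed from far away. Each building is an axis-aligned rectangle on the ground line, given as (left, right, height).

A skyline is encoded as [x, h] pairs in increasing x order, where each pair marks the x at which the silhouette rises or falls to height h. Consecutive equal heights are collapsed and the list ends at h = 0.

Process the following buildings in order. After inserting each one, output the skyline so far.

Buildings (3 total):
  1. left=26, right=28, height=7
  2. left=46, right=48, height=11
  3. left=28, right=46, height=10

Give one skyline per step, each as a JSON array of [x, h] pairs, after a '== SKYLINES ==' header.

== SKYLINES ==
[[26,7],[28,0]]
[[26,7],[28,0],[46,11],[48,0]]
[[26,7],[28,10],[46,11],[48,0]]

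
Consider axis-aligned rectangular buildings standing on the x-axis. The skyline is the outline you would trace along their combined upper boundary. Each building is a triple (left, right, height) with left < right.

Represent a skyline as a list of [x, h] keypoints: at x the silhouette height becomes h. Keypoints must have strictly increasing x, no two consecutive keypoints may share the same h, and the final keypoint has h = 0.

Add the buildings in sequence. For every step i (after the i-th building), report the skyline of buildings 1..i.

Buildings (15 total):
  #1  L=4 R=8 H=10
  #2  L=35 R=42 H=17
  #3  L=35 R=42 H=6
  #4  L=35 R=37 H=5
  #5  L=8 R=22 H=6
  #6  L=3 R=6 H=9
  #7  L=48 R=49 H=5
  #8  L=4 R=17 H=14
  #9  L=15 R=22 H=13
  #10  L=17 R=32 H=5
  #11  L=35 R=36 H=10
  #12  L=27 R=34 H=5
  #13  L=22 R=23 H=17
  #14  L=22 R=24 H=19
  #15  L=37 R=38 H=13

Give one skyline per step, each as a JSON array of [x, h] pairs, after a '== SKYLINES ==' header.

== SKYLINES ==
[[4,10],[8,0]]
[[4,10],[8,0],[35,17],[42,0]]
[[4,10],[8,0],[35,17],[42,0]]
[[4,10],[8,0],[35,17],[42,0]]
[[4,10],[8,6],[22,0],[35,17],[42,0]]
[[3,9],[4,10],[8,6],[22,0],[35,17],[42,0]]
[[3,9],[4,10],[8,6],[22,0],[35,17],[42,0],[48,5],[49,0]]
[[3,9],[4,14],[17,6],[22,0],[35,17],[42,0],[48,5],[49,0]]
[[3,9],[4,14],[17,13],[22,0],[35,17],[42,0],[48,5],[49,0]]
[[3,9],[4,14],[17,13],[22,5],[32,0],[35,17],[42,0],[48,5],[49,0]]
[[3,9],[4,14],[17,13],[22,5],[32,0],[35,17],[42,0],[48,5],[49,0]]
[[3,9],[4,14],[17,13],[22,5],[34,0],[35,17],[42,0],[48,5],[49,0]]
[[3,9],[4,14],[17,13],[22,17],[23,5],[34,0],[35,17],[42,0],[48,5],[49,0]]
[[3,9],[4,14],[17,13],[22,19],[24,5],[34,0],[35,17],[42,0],[48,5],[49,0]]
[[3,9],[4,14],[17,13],[22,19],[24,5],[34,0],[35,17],[42,0],[48,5],[49,0]]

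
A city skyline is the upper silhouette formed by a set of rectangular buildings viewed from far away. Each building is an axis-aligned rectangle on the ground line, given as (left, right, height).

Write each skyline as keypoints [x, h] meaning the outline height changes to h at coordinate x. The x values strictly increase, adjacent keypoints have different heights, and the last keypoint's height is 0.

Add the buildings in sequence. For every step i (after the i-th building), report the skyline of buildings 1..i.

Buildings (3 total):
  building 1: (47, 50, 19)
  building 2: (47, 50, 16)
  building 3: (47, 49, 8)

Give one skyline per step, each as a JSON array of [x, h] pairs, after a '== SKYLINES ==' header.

== SKYLINES ==
[[47,19],[50,0]]
[[47,19],[50,0]]
[[47,19],[50,0]]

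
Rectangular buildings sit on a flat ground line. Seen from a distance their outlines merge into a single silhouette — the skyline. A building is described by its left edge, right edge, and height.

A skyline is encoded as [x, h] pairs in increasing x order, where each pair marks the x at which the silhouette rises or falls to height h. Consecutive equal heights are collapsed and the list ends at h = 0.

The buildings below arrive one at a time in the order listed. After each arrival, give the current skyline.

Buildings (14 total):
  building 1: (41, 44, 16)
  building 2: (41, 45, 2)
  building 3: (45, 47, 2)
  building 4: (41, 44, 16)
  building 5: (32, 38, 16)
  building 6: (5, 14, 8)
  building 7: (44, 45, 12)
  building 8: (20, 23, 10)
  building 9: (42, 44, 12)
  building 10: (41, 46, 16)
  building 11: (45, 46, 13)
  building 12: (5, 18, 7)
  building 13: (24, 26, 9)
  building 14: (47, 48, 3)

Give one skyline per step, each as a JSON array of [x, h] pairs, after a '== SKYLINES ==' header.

== SKYLINES ==
[[41,16],[44,0]]
[[41,16],[44,2],[45,0]]
[[41,16],[44,2],[47,0]]
[[41,16],[44,2],[47,0]]
[[32,16],[38,0],[41,16],[44,2],[47,0]]
[[5,8],[14,0],[32,16],[38,0],[41,16],[44,2],[47,0]]
[[5,8],[14,0],[32,16],[38,0],[41,16],[44,12],[45,2],[47,0]]
[[5,8],[14,0],[20,10],[23,0],[32,16],[38,0],[41,16],[44,12],[45,2],[47,0]]
[[5,8],[14,0],[20,10],[23,0],[32,16],[38,0],[41,16],[44,12],[45,2],[47,0]]
[[5,8],[14,0],[20,10],[23,0],[32,16],[38,0],[41,16],[46,2],[47,0]]
[[5,8],[14,0],[20,10],[23,0],[32,16],[38,0],[41,16],[46,2],[47,0]]
[[5,8],[14,7],[18,0],[20,10],[23,0],[32,16],[38,0],[41,16],[46,2],[47,0]]
[[5,8],[14,7],[18,0],[20,10],[23,0],[24,9],[26,0],[32,16],[38,0],[41,16],[46,2],[47,0]]
[[5,8],[14,7],[18,0],[20,10],[23,0],[24,9],[26,0],[32,16],[38,0],[41,16],[46,2],[47,3],[48,0]]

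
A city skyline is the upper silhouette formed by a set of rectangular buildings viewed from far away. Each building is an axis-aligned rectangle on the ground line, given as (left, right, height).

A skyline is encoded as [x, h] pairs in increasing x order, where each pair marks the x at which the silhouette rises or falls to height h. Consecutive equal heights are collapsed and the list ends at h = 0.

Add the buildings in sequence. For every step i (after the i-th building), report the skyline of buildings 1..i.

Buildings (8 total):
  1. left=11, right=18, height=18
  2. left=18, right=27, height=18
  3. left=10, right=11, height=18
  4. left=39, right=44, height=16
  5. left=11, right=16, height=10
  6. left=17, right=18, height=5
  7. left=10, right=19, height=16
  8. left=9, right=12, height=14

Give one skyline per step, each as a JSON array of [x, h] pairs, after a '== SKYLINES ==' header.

== SKYLINES ==
[[11,18],[18,0]]
[[11,18],[27,0]]
[[10,18],[27,0]]
[[10,18],[27,0],[39,16],[44,0]]
[[10,18],[27,0],[39,16],[44,0]]
[[10,18],[27,0],[39,16],[44,0]]
[[10,18],[27,0],[39,16],[44,0]]
[[9,14],[10,18],[27,0],[39,16],[44,0]]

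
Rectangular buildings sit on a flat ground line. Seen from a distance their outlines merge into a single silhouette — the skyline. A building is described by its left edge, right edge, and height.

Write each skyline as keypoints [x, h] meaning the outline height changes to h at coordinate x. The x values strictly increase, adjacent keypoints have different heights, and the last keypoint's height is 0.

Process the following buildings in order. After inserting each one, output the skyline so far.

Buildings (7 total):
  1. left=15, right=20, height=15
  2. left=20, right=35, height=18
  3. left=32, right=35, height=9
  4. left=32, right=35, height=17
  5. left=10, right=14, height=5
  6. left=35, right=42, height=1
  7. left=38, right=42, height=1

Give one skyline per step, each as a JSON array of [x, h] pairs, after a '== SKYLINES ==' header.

== SKYLINES ==
[[15,15],[20,0]]
[[15,15],[20,18],[35,0]]
[[15,15],[20,18],[35,0]]
[[15,15],[20,18],[35,0]]
[[10,5],[14,0],[15,15],[20,18],[35,0]]
[[10,5],[14,0],[15,15],[20,18],[35,1],[42,0]]
[[10,5],[14,0],[15,15],[20,18],[35,1],[42,0]]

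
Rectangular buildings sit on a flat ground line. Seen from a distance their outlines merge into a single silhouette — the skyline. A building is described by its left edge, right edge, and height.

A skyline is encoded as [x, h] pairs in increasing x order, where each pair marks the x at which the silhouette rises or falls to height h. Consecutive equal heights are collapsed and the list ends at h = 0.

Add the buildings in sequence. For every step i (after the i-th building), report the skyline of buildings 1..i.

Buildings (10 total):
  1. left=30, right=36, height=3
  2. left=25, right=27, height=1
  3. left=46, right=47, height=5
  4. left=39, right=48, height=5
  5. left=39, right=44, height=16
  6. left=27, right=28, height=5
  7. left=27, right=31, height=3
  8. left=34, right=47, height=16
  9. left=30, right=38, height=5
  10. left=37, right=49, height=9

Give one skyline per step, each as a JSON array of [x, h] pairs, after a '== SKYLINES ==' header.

== SKYLINES ==
[[30,3],[36,0]]
[[25,1],[27,0],[30,3],[36,0]]
[[25,1],[27,0],[30,3],[36,0],[46,5],[47,0]]
[[25,1],[27,0],[30,3],[36,0],[39,5],[48,0]]
[[25,1],[27,0],[30,3],[36,0],[39,16],[44,5],[48,0]]
[[25,1],[27,5],[28,0],[30,3],[36,0],[39,16],[44,5],[48,0]]
[[25,1],[27,5],[28,3],[36,0],[39,16],[44,5],[48,0]]
[[25,1],[27,5],[28,3],[34,16],[47,5],[48,0]]
[[25,1],[27,5],[28,3],[30,5],[34,16],[47,5],[48,0]]
[[25,1],[27,5],[28,3],[30,5],[34,16],[47,9],[49,0]]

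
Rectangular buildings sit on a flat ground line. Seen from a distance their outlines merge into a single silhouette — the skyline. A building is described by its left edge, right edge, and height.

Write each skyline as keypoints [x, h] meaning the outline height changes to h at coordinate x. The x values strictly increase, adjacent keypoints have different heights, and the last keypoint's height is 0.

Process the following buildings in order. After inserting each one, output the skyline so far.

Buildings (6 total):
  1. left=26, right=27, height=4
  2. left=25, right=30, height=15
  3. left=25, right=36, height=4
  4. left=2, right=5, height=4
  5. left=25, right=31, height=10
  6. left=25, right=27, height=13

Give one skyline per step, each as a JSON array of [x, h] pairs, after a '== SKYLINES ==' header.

== SKYLINES ==
[[26,4],[27,0]]
[[25,15],[30,0]]
[[25,15],[30,4],[36,0]]
[[2,4],[5,0],[25,15],[30,4],[36,0]]
[[2,4],[5,0],[25,15],[30,10],[31,4],[36,0]]
[[2,4],[5,0],[25,15],[30,10],[31,4],[36,0]]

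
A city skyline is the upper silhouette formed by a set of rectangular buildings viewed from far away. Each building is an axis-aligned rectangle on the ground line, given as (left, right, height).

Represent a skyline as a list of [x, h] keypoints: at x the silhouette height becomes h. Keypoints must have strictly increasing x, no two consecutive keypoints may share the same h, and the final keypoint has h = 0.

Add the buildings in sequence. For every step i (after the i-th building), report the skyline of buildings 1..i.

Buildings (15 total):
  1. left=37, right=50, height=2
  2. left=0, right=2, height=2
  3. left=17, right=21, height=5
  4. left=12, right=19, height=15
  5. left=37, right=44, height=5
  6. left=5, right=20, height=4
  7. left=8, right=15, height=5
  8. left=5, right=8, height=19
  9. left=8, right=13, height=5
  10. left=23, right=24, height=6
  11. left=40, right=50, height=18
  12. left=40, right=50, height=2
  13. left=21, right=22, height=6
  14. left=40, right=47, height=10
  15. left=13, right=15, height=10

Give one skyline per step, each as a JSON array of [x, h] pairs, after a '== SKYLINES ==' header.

== SKYLINES ==
[[37,2],[50,0]]
[[0,2],[2,0],[37,2],[50,0]]
[[0,2],[2,0],[17,5],[21,0],[37,2],[50,0]]
[[0,2],[2,0],[12,15],[19,5],[21,0],[37,2],[50,0]]
[[0,2],[2,0],[12,15],[19,5],[21,0],[37,5],[44,2],[50,0]]
[[0,2],[2,0],[5,4],[12,15],[19,5],[21,0],[37,5],[44,2],[50,0]]
[[0,2],[2,0],[5,4],[8,5],[12,15],[19,5],[21,0],[37,5],[44,2],[50,0]]
[[0,2],[2,0],[5,19],[8,5],[12,15],[19,5],[21,0],[37,5],[44,2],[50,0]]
[[0,2],[2,0],[5,19],[8,5],[12,15],[19,5],[21,0],[37,5],[44,2],[50,0]]
[[0,2],[2,0],[5,19],[8,5],[12,15],[19,5],[21,0],[23,6],[24,0],[37,5],[44,2],[50,0]]
[[0,2],[2,0],[5,19],[8,5],[12,15],[19,5],[21,0],[23,6],[24,0],[37,5],[40,18],[50,0]]
[[0,2],[2,0],[5,19],[8,5],[12,15],[19,5],[21,0],[23,6],[24,0],[37,5],[40,18],[50,0]]
[[0,2],[2,0],[5,19],[8,5],[12,15],[19,5],[21,6],[22,0],[23,6],[24,0],[37,5],[40,18],[50,0]]
[[0,2],[2,0],[5,19],[8,5],[12,15],[19,5],[21,6],[22,0],[23,6],[24,0],[37,5],[40,18],[50,0]]
[[0,2],[2,0],[5,19],[8,5],[12,15],[19,5],[21,6],[22,0],[23,6],[24,0],[37,5],[40,18],[50,0]]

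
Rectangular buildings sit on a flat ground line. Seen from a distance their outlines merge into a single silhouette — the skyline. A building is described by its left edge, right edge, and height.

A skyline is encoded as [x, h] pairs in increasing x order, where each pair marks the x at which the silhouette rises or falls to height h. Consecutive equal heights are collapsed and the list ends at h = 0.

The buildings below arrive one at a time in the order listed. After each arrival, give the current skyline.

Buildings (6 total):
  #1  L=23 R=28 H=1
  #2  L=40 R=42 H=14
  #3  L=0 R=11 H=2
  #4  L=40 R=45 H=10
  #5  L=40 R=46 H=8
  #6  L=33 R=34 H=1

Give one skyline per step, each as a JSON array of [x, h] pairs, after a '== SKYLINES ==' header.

== SKYLINES ==
[[23,1],[28,0]]
[[23,1],[28,0],[40,14],[42,0]]
[[0,2],[11,0],[23,1],[28,0],[40,14],[42,0]]
[[0,2],[11,0],[23,1],[28,0],[40,14],[42,10],[45,0]]
[[0,2],[11,0],[23,1],[28,0],[40,14],[42,10],[45,8],[46,0]]
[[0,2],[11,0],[23,1],[28,0],[33,1],[34,0],[40,14],[42,10],[45,8],[46,0]]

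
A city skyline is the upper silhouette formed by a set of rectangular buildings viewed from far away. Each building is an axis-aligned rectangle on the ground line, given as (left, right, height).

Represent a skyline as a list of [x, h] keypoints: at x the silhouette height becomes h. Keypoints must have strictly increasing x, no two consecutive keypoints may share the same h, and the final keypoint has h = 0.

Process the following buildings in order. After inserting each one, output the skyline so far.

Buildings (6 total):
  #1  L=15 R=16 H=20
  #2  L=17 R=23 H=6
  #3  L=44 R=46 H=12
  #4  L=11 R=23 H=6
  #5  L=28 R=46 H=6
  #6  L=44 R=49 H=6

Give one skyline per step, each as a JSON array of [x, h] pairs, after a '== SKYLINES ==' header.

== SKYLINES ==
[[15,20],[16,0]]
[[15,20],[16,0],[17,6],[23,0]]
[[15,20],[16,0],[17,6],[23,0],[44,12],[46,0]]
[[11,6],[15,20],[16,6],[23,0],[44,12],[46,0]]
[[11,6],[15,20],[16,6],[23,0],[28,6],[44,12],[46,0]]
[[11,6],[15,20],[16,6],[23,0],[28,6],[44,12],[46,6],[49,0]]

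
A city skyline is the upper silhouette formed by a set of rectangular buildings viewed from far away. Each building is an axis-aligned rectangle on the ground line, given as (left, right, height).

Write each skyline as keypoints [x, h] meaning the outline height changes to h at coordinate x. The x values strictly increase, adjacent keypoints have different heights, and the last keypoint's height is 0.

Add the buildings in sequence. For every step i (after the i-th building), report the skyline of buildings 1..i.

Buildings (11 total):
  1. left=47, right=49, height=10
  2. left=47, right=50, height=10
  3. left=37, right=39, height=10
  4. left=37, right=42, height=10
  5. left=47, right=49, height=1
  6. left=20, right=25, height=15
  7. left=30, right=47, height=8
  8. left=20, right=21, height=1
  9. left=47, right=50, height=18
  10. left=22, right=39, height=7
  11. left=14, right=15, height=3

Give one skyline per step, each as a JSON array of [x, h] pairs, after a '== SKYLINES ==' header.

== SKYLINES ==
[[47,10],[49,0]]
[[47,10],[50,0]]
[[37,10],[39,0],[47,10],[50,0]]
[[37,10],[42,0],[47,10],[50,0]]
[[37,10],[42,0],[47,10],[50,0]]
[[20,15],[25,0],[37,10],[42,0],[47,10],[50,0]]
[[20,15],[25,0],[30,8],[37,10],[42,8],[47,10],[50,0]]
[[20,15],[25,0],[30,8],[37,10],[42,8],[47,10],[50,0]]
[[20,15],[25,0],[30,8],[37,10],[42,8],[47,18],[50,0]]
[[20,15],[25,7],[30,8],[37,10],[42,8],[47,18],[50,0]]
[[14,3],[15,0],[20,15],[25,7],[30,8],[37,10],[42,8],[47,18],[50,0]]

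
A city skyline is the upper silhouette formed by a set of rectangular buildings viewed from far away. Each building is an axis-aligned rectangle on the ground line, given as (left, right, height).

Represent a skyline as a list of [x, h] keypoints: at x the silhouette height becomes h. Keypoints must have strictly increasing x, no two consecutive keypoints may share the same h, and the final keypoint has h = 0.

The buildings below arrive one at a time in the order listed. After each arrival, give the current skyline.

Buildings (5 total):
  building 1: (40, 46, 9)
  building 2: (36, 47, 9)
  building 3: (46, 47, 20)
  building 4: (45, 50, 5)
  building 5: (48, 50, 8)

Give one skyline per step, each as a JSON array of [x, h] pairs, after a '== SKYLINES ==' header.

== SKYLINES ==
[[40,9],[46,0]]
[[36,9],[47,0]]
[[36,9],[46,20],[47,0]]
[[36,9],[46,20],[47,5],[50,0]]
[[36,9],[46,20],[47,5],[48,8],[50,0]]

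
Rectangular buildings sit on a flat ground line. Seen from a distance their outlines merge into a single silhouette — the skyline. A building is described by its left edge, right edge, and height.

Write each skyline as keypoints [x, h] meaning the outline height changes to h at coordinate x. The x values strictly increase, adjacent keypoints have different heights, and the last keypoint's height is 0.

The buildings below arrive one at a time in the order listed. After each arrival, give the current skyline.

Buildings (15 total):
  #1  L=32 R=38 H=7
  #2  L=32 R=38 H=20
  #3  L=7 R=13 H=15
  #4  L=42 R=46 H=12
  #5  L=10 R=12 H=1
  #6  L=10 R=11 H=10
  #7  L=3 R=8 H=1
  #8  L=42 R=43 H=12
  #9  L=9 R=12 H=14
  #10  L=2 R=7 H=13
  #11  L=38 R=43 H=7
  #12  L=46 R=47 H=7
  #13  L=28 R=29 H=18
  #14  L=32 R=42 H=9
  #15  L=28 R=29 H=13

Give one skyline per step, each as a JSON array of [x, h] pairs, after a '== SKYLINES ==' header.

== SKYLINES ==
[[32,7],[38,0]]
[[32,20],[38,0]]
[[7,15],[13,0],[32,20],[38,0]]
[[7,15],[13,0],[32,20],[38,0],[42,12],[46,0]]
[[7,15],[13,0],[32,20],[38,0],[42,12],[46,0]]
[[7,15],[13,0],[32,20],[38,0],[42,12],[46,0]]
[[3,1],[7,15],[13,0],[32,20],[38,0],[42,12],[46,0]]
[[3,1],[7,15],[13,0],[32,20],[38,0],[42,12],[46,0]]
[[3,1],[7,15],[13,0],[32,20],[38,0],[42,12],[46,0]]
[[2,13],[7,15],[13,0],[32,20],[38,0],[42,12],[46,0]]
[[2,13],[7,15],[13,0],[32,20],[38,7],[42,12],[46,0]]
[[2,13],[7,15],[13,0],[32,20],[38,7],[42,12],[46,7],[47,0]]
[[2,13],[7,15],[13,0],[28,18],[29,0],[32,20],[38,7],[42,12],[46,7],[47,0]]
[[2,13],[7,15],[13,0],[28,18],[29,0],[32,20],[38,9],[42,12],[46,7],[47,0]]
[[2,13],[7,15],[13,0],[28,18],[29,0],[32,20],[38,9],[42,12],[46,7],[47,0]]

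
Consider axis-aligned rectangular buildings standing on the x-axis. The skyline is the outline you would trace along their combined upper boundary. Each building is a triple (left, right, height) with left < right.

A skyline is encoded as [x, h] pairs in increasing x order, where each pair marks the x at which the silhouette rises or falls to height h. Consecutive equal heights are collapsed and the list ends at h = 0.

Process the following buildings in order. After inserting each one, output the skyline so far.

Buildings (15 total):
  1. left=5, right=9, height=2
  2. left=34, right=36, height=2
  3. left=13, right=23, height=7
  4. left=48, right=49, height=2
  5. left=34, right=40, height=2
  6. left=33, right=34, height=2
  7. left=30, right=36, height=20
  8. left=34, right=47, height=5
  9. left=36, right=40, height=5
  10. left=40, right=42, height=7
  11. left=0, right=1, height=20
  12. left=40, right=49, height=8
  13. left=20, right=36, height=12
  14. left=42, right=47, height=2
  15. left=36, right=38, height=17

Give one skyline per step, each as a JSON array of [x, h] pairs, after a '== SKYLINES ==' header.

== SKYLINES ==
[[5,2],[9,0]]
[[5,2],[9,0],[34,2],[36,0]]
[[5,2],[9,0],[13,7],[23,0],[34,2],[36,0]]
[[5,2],[9,0],[13,7],[23,0],[34,2],[36,0],[48,2],[49,0]]
[[5,2],[9,0],[13,7],[23,0],[34,2],[40,0],[48,2],[49,0]]
[[5,2],[9,0],[13,7],[23,0],[33,2],[40,0],[48,2],[49,0]]
[[5,2],[9,0],[13,7],[23,0],[30,20],[36,2],[40,0],[48,2],[49,0]]
[[5,2],[9,0],[13,7],[23,0],[30,20],[36,5],[47,0],[48,2],[49,0]]
[[5,2],[9,0],[13,7],[23,0],[30,20],[36,5],[47,0],[48,2],[49,0]]
[[5,2],[9,0],[13,7],[23,0],[30,20],[36,5],[40,7],[42,5],[47,0],[48,2],[49,0]]
[[0,20],[1,0],[5,2],[9,0],[13,7],[23,0],[30,20],[36,5],[40,7],[42,5],[47,0],[48,2],[49,0]]
[[0,20],[1,0],[5,2],[9,0],[13,7],[23,0],[30,20],[36,5],[40,8],[49,0]]
[[0,20],[1,0],[5,2],[9,0],[13,7],[20,12],[30,20],[36,5],[40,8],[49,0]]
[[0,20],[1,0],[5,2],[9,0],[13,7],[20,12],[30,20],[36,5],[40,8],[49,0]]
[[0,20],[1,0],[5,2],[9,0],[13,7],[20,12],[30,20],[36,17],[38,5],[40,8],[49,0]]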